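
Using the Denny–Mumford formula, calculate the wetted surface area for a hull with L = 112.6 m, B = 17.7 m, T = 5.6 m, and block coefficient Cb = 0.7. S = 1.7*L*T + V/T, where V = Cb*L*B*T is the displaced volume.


Formula: S = 1.7*L*T + V/T with V = Cb*L*B*T, i.e. S = L * (1.7*T + Cb*B)
Step 1 — 1.7*T = 1.7 * 5.6 = 9.52 m
Step 2 — Cb*B = 0.7 * 17.7 = 12.39 m
Step 3 — 1.7*T + Cb*B = 9.52 + 12.39 = 21.91 m
Step 4 — S = 112.6 * 21.91 ≈ 2467.1 m^2 (5 s.f.)

2467.1 m^2


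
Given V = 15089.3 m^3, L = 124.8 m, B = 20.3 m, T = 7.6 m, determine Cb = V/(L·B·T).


Formula: Cb = V / (L * B * T)
Step 1 — L * B * T = 124.8 * 20.3 * 7.6 = 19254.144 m^3
Step 2 — Cb = 15089.3 / 19254.144 ≈ 0.78369 (5 s.f.)

0.78369


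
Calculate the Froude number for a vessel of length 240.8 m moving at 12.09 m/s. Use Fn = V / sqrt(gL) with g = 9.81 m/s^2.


Formula: Fn = V / sqrt(g * L)
Step 1 — g * L = 9.81 * 240.8 = 2362.248
Step 2 — sqrt(g * L) = sqrt(2362.248) = 48.602963
Step 3 — Fn = 12.09 / 48.602963 ≈ 0.24875 (5 s.f.)

0.24875


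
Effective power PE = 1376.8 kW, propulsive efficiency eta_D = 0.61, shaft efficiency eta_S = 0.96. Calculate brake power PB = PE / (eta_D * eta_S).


Formula: PB = PE / (eta_D * eta_S)
Step 1 — combined efficiency = eta_D * eta_S = 0.61 * 0.96 = 0.5856
Step 2 — PB = 1376.8 / 0.5856 ≈ 2351.1 kW (5 s.f.)

2351.1 kW


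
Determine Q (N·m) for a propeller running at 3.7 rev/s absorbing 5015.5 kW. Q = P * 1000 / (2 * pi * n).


Formula: Q = P_W / (2 * pi * n)
Step 1 — P_W = 5015.5 kW * 1000 = 5015500.0 W
Step 2 — 2 * pi * n = 2 * pi * 3.7 = 23.247786
Step 3 — Q = 5015500.0 / 23.247786 ≈ 215740 N·m (5 s.f.)

215740 N·m


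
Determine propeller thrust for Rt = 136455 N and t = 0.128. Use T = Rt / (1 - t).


Formula: T = Rt / (1 - t)
Step 1 — (1 - t) = 1 - 0.128 = 0.872
Step 2 — T = 136455 / 0.872 ≈ 156490 N (5 s.f.)

156490 N


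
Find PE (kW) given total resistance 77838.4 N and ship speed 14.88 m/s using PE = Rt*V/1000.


Formula: PE = Rt * V / 1000 (kW)
Step 1 — PE (W) = 77838.4 * 14.88 = 1158235.392 W
Step 2 — PE (kW) = 1158235.392 / 1000 ≈ 1158.2 kW (5 s.f.)

1158.2 kW


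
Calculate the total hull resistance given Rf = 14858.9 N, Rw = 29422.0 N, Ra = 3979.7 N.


Formula: Rt = Rf + Rw + Ra
Substituting: Rt = 14858.9 + 29422.0 + 3979.7
Result: Rt = 48260.6 N

48260.6 N


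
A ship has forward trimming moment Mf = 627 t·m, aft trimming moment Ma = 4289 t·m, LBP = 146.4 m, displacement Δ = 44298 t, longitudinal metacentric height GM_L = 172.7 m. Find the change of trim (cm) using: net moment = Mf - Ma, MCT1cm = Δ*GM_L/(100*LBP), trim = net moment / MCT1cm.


Formula: net trimming moment = Mf - Ma; MCT1cm = Δ*GM_L/(100*LBP); trim = net moment / MCT1cm
Step 1 — net trimming moment = 627 - 4289 = -3662 t·m
Step 2 — MCT1cm = 44298 * 172.7 / (100 * 146.4) = 522.5591 t·m/cm
Step 3 — trim = -3662 / 522.5591 ≈ -7.0078 cm (5 s.f.)

-7.0078 cm


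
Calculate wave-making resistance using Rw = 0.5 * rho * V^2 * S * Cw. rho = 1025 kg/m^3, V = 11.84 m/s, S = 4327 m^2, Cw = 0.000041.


Formula: Rw = 0.5 * rho * V^2 * S * Cw
Step 1 — V^2 = 11.84^2 = 140.1856
Step 2 — 0.5 * rho * V^2 = 0.5 * 1025 * 140.1856 = 71845.12
Step 3 — Rw = 71845.12 * 4327 * 0.000041 ≈ 12746 N (5 s.f.)

12746 N


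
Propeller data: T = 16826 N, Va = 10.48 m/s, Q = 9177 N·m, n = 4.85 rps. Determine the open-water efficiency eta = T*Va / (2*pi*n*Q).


Formula: eta = T * Va / (2 * pi * n * Q)
Step 1 — numerator = T * Va = 16826 * 10.48 = 176336.48
Step 2 — 2 * pi * n = 2 * pi * 4.85 = 30.473449
Step 3 — denominator = 30.473449 * 9177 = 279654.84
Step 4 — eta = 176336.48 / 279654.84 ≈ 0.63055 (5 s.f.)

0.63055


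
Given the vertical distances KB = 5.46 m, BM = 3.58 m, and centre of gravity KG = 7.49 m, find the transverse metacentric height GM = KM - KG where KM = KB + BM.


Formula: GM = KB + BM - KG
Step 1 — KM = KB + BM = 5.46 + 3.58 = 9.04 m
Step 2 — GM = KM - KG = 9.04 - 7.49 = 1.55 m

1.55 m


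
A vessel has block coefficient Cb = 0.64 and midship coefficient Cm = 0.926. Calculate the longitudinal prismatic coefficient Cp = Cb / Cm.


Formula: Cp = Cb / Cm
Substituting: Cp = 0.64 / 0.926
Result: Cp ≈ 0.69114 (5 s.f.)

0.69114


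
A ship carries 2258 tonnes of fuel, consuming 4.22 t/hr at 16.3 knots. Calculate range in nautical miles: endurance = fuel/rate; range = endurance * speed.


Formula: endurance = fuel / rate; range = endurance * speed
Step 1 — endurance = 2258 / 4.22 = 535.0711 hours
Step 2 — range = 535.0711 * 16.3 ≈ 8721.7 nautical miles (5 s.f.)

8721.7 NM


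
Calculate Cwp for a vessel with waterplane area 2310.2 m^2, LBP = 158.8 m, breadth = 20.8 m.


Formula: Cwp = Aw / (L * B)
Step 1 — L * B = 158.8 * 20.8 = 3303.04 m^2
Step 2 — Cwp = 2310.2 / 3303.04 ≈ 0.69942 (5 s.f.)

0.69942


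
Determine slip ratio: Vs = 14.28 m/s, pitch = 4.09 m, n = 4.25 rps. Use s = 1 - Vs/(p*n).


Formula: s = 1 - Vs / (p * n)
Step 1 — p * n = 4.09 * 4.25 = 17.3825
Step 2 — Vs / (p*n) = 14.28 / 17.3825 = 0.821516 (6 d.p.)
Step 3 — s = 1 - 0.821516 = 0.178484

0.178484


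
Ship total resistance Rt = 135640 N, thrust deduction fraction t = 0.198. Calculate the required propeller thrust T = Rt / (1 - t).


Formula: T = Rt / (1 - t)
Step 1 — (1 - t) = 1 - 0.198 = 0.802
Step 2 — T = 135640 / 0.802 ≈ 169130 N (5 s.f.)

169130 N


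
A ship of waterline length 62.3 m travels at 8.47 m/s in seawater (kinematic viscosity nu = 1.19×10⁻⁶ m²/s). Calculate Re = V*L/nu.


Formula: Re = V * L / nu
Step 1 — V * L = 8.47 * 62.3 = 527.681 m^2/s
Step 2 — Re = 527.681 / 1.19e-6 = 4.43e+08

4.43e+08


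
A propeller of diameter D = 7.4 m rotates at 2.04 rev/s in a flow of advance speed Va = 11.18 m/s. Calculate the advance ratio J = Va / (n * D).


Formula: J = Va / (n * D)
Step 1 — n * D = 2.04 * 7.4 = 15.096
Step 2 — J = 11.18 / 15.096 ≈ 0.74059 (5 s.f.)

0.74059


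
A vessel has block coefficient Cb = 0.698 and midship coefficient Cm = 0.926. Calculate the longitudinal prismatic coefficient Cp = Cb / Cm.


Formula: Cp = Cb / Cm
Substituting: Cp = 0.698 / 0.926
Result: Cp ≈ 0.75378 (5 s.f.)

0.75378


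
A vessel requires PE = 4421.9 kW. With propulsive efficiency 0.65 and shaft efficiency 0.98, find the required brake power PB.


Formula: PB = PE / (eta_D * eta_S)
Step 1 — combined efficiency = eta_D * eta_S = 0.65 * 0.98 = 0.637
Step 2 — PB = 4421.9 / 0.637 ≈ 6941.8 kW (5 s.f.)

6941.8 kW


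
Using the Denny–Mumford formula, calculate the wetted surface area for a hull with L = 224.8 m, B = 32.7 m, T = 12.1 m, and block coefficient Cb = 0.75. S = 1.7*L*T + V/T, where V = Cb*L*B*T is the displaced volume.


Formula: S = 1.7*L*T + V/T with V = Cb*L*B*T, i.e. S = L * (1.7*T + Cb*B)
Step 1 — 1.7*T = 1.7 * 12.1 = 20.57 m
Step 2 — Cb*B = 0.75 * 32.7 = 24.525 m
Step 3 — 1.7*T + Cb*B = 20.57 + 24.525 = 45.095 m
Step 4 — S = 224.8 * 45.095 ≈ 10137 m^2 (5 s.f.)

10137 m^2


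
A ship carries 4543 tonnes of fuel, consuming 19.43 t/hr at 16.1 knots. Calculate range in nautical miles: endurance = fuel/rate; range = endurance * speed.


Formula: endurance = fuel / rate; range = endurance * speed
Step 1 — endurance = 4543 / 19.43 = 233.8137 hours
Step 2 — range = 233.8137 * 16.1 ≈ 3764.4 nautical miles (5 s.f.)

3764.4 NM


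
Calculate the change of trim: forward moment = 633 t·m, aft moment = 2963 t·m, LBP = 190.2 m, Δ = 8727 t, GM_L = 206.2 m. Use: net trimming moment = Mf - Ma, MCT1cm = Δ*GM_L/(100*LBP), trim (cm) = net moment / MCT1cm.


Formula: net trimming moment = Mf - Ma; MCT1cm = Δ*GM_L/(100*LBP); trim = net moment / MCT1cm
Step 1 — net trimming moment = 633 - 2963 = -2330 t·m
Step 2 — MCT1cm = 8727 * 206.2 / (100 * 190.2) = 94.6113 t·m/cm
Step 3 — trim = -2330 / 94.6113 ≈ -24.627 cm (5 s.f.)

-24.627 cm


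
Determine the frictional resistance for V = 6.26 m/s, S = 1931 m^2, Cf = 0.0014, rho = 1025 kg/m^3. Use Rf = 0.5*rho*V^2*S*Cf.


Formula: Rf = 0.5 * rho * V^2 * S * Cf
Step 1 — V^2 = 6.26^2 = 39.1876
Step 2 — 0.5 * rho * V^2 = 0.5 * 1025 * 39.1876 = 20083.645
Step 3 — Rf = 20083.645 * 1931 * 0.0014 ≈ 54294 N (5 s.f.)

54294 N


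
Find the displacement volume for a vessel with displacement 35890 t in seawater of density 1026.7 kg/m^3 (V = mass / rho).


Formula: V = mass / rho
Step 1 — convert tonnes to kg: 35890 t * 1000 = 35890000 kg
Step 2 — V = 35890000 / 1026.7 ≈ 34957 m^3 (5 s.f.)

34957 m^3


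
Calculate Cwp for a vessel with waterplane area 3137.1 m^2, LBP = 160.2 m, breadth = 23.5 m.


Formula: Cwp = Aw / (L * B)
Step 1 — L * B = 160.2 * 23.5 = 3764.7 m^2
Step 2 — Cwp = 3137.1 / 3764.7 ≈ 0.83329 (5 s.f.)

0.83329


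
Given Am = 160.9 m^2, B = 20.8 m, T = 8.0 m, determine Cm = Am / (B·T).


Formula: Cm = Am / (B * T)
Step 1 — B * T = 20.8 * 8.0 = 166.4 m^2
Step 2 — Cm = 160.9 / 166.4 ≈ 0.96695 (5 s.f.)

0.96695


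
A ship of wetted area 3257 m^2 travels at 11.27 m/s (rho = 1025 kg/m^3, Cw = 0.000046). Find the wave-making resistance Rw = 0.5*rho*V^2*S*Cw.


Formula: Rw = 0.5 * rho * V^2 * S * Cw
Step 1 — V^2 = 11.27^2 = 127.0129
Step 2 — 0.5 * rho * V^2 = 0.5 * 1025 * 127.0129 = 65094.11125
Step 3 — Rw = 65094.11125 * 3257 * 0.000046 ≈ 9752.5 N (5 s.f.)

9752.5 N


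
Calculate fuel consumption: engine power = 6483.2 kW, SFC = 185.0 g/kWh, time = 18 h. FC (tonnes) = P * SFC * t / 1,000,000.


Formula: FC (tonnes) = P * SFC * t / 1,000,000
Step 1 — P * SFC * t = 6483.2 * 185.0 * 18 = 21589056.0 g
Step 2 — FC (tonnes) = 21589056.0 / 1,000,000 ≈ 21.589 tonnes (5 s.f.)

21.589 tonnes


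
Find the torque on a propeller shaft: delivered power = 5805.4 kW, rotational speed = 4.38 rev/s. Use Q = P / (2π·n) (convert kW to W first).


Formula: Q = P_W / (2 * pi * n)
Step 1 — P_W = 5805.4 kW * 1000 = 5805400.0 W
Step 2 — 2 * pi * n = 2 * pi * 4.38 = 27.520352
Step 3 — Q = 5805400.0 / 27.520352 ≈ 210950 N·m (5 s.f.)

210950 N·m


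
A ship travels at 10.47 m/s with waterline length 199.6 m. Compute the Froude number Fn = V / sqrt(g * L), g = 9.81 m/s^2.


Formula: Fn = V / sqrt(g * L)
Step 1 — g * L = 9.81 * 199.6 = 1958.076
Step 2 — sqrt(g * L) = sqrt(1958.076) = 44.250153
Step 3 — Fn = 10.47 / 44.250153 ≈ 0.23661 (5 s.f.)

0.23661


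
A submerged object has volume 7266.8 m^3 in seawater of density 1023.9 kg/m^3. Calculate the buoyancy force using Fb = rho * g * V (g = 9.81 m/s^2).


Formula: Fb = rho * g * V
Substituting: Fb = 1023.9 * 9.81 * 7266.8
Intermediate: 1023.9 * 9.81 = 10044.459
Result: Fb = 10044.459 * 7266.8 ≈ 72991000 N (5 s.f.)

72991000 N


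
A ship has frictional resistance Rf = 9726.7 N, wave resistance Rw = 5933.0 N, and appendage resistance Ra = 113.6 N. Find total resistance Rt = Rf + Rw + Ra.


Formula: Rt = Rf + Rw + Ra
Substituting: Rt = 9726.7 + 5933.0 + 113.6
Result: Rt = 15773.3 N

15773.3 N


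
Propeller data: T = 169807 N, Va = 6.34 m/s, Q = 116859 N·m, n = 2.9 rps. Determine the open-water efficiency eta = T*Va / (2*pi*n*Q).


Formula: eta = T * Va / (2 * pi * n * Q)
Step 1 — numerator = T * Va = 169807 * 6.34 = 1076576.38
Step 2 — 2 * pi * n = 2 * pi * 2.9 = 18.221237
Step 3 — denominator = 18.221237 * 116859 = 2129315.53
Step 4 — eta = 1076576.38 / 2129315.53 ≈ 0.50560 (5 s.f.)

0.50560


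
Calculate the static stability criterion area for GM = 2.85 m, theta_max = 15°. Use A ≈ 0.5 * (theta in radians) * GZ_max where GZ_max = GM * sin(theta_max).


Formula: GZ_max = GM * sin(theta); Area = 0.5 * theta_rad * GZ_max
Step 1 — GZ_max = 2.85 * sin(15°) = 2.85 * 0.258819 = 0.737634 m
Step 2 — theta_rad = 15 * pi/180 = 0.261799 rad
Step 3 — Area = 0.5 * 0.261799 * 0.737634 ≈ 0.096556 m·rad (5 s.f.)

0.096556 m·rad


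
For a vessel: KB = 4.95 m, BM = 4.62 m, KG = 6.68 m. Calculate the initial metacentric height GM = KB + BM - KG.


Formula: GM = KB + BM - KG
Step 1 — KM = KB + BM = 4.95 + 4.62 = 9.57 m
Step 2 — GM = KM - KG = 9.57 - 6.68 = 2.89 m

2.89 m


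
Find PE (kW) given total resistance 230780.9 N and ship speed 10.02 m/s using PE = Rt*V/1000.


Formula: PE = Rt * V / 1000 (kW)
Step 1 — PE (W) = 230780.9 * 10.02 = 2312424.618 W
Step 2 — PE (kW) = 2312424.618 / 1000 ≈ 2312.4 kW (5 s.f.)

2312.4 kW


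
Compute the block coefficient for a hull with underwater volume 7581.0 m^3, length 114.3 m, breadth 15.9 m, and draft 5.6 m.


Formula: Cb = V / (L * B * T)
Step 1 — L * B * T = 114.3 * 15.9 * 5.6 = 10177.272 m^3
Step 2 — Cb = 7581.0 / 10177.272 ≈ 0.74490 (5 s.f.)

0.74490


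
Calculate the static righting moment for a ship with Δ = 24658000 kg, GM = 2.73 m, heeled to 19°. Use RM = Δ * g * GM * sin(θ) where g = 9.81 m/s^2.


Formula: GZ = GM * sin(theta); RM = disp * g * GZ
Step 1 — GZ = 2.73 * sin(19°) = 2.73 * 0.325568 = 0.888801 m
Step 2 — RM = 24658000 * 9.81 * 0.888801 ≈ 215000000 N·m (5 s.f.)

215000000 N·m


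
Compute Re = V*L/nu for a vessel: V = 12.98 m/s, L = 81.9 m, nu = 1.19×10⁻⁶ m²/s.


Formula: Re = V * L / nu
Step 1 — V * L = 12.98 * 81.9 = 1063.062 m^2/s
Step 2 — Re = 1063.062 / 1.19e-6 = 8.93e+08

8.93e+08


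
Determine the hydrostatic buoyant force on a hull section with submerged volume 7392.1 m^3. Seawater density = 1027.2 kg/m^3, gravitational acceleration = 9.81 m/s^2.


Formula: Fb = rho * g * V
Substituting: Fb = 1027.2 * 9.81 * 7392.1
Intermediate: 1027.2 * 9.81 = 10076.832
Result: Fb = 10076.832 * 7392.1 ≈ 74489000 N (5 s.f.)

74489000 N


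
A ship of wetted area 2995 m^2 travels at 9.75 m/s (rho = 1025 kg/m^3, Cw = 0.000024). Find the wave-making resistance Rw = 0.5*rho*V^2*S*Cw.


Formula: Rw = 0.5 * rho * V^2 * S * Cw
Step 1 — V^2 = 9.75^2 = 95.0625
Step 2 — 0.5 * rho * V^2 = 0.5 * 1025 * 95.0625 = 48719.53125
Step 3 — Rw = 48719.53125 * 2995 * 0.000024 ≈ 3502.0 N (5 s.f.)

3502.0 N


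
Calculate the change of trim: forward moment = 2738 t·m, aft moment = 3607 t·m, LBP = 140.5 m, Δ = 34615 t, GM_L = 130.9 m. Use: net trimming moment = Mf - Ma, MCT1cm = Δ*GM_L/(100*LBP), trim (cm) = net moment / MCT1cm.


Formula: net trimming moment = Mf - Ma; MCT1cm = Δ*GM_L/(100*LBP); trim = net moment / MCT1cm
Step 1 — net trimming moment = 2738 - 3607 = -869 t·m
Step 2 — MCT1cm = 34615 * 130.9 / (100 * 140.5) = 322.4985 t·m/cm
Step 3 — trim = -869 / 322.4985 ≈ -2.6946 cm (5 s.f.)

-2.6946 cm


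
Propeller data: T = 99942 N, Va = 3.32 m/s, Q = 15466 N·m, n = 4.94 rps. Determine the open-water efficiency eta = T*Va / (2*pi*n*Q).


Formula: eta = T * Va / (2 * pi * n * Q)
Step 1 — numerator = T * Va = 99942 * 3.32 = 331807.44
Step 2 — 2 * pi * n = 2 * pi * 4.94 = 31.038935
Step 3 — denominator = 31.038935 * 15466 = 480048.17
Step 4 — eta = 331807.44 / 480048.17 ≈ 0.69120 (5 s.f.)

0.69120


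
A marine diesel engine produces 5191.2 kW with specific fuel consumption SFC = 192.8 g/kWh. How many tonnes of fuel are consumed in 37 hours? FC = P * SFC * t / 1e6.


Formula: FC (tonnes) = P * SFC * t / 1,000,000
Step 1 — P * SFC * t = 5191.2 * 192.8 * 37 = 37031944.32 g
Step 2 — FC (tonnes) = 37031944.32 / 1,000,000 ≈ 37.032 tonnes (5 s.f.)

37.032 tonnes


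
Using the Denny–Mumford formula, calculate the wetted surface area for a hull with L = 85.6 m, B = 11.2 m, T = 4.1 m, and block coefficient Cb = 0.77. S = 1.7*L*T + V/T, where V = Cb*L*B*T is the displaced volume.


Formula: S = 1.7*L*T + V/T with V = Cb*L*B*T, i.e. S = L * (1.7*T + Cb*B)
Step 1 — 1.7*T = 1.7 * 4.1 = 6.97 m
Step 2 — Cb*B = 0.77 * 11.2 = 8.624 m
Step 3 — 1.7*T + Cb*B = 6.97 + 8.624 = 15.594 m
Step 4 — S = 85.6 * 15.594 ≈ 1334.8 m^2 (5 s.f.)

1334.8 m^2


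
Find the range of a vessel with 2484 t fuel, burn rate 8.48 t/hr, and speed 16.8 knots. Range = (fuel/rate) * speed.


Formula: endurance = fuel / rate; range = endurance * speed
Step 1 — endurance = 2484 / 8.48 = 292.9245 hours
Step 2 — range = 292.9245 * 16.8 ≈ 4921.1 nautical miles (5 s.f.)

4921.1 NM


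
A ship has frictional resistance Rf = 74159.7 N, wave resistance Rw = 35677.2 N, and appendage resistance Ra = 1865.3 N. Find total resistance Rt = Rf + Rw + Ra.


Formula: Rt = Rf + Rw + Ra
Substituting: Rt = 74159.7 + 35677.2 + 1865.3
Result: Rt = 111702.2 N

111702.2 N


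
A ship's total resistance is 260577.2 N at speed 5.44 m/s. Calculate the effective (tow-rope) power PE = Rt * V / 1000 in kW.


Formula: PE = Rt * V / 1000 (kW)
Step 1 — PE (W) = 260577.2 * 5.44 = 1417539.968 W
Step 2 — PE (kW) = 1417539.968 / 1000 ≈ 1417.5 kW (5 s.f.)

1417.5 kW


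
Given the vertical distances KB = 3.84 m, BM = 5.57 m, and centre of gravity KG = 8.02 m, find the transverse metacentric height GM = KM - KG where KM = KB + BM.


Formula: GM = KB + BM - KG
Step 1 — KM = KB + BM = 3.84 + 5.57 = 9.41 m
Step 2 — GM = KM - KG = 9.41 - 8.02 = 1.39 m

1.39 m


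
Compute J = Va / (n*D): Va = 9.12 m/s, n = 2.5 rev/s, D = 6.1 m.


Formula: J = Va / (n * D)
Step 1 — n * D = 2.5 * 6.1 = 15.25
Step 2 — J = 9.12 / 15.25 ≈ 0.59803 (5 s.f.)

0.59803


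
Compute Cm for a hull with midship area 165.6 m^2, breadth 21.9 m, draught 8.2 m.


Formula: Cm = Am / (B * T)
Step 1 — B * T = 21.9 * 8.2 = 179.58 m^2
Step 2 — Cm = 165.6 / 179.58 ≈ 0.92215 (5 s.f.)

0.92215


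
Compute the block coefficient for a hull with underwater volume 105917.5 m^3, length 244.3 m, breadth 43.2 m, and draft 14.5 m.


Formula: Cb = V / (L * B * T)
Step 1 — L * B * T = 244.3 * 43.2 * 14.5 = 153029.52 m^3
Step 2 — Cb = 105917.5 / 153029.52 ≈ 0.69214 (5 s.f.)

0.69214


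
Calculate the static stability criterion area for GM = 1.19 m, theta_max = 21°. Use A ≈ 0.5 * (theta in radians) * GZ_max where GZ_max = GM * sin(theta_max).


Formula: GZ_max = GM * sin(theta); Area = 0.5 * theta_rad * GZ_max
Step 1 — GZ_max = 1.19 * sin(21°) = 1.19 * 0.358368 = 0.426458 m
Step 2 — theta_rad = 21 * pi/180 = 0.366519 rad
Step 3 — Area = 0.5 * 0.366519 * 0.426458 ≈ 0.078152 m·rad (5 s.f.)

0.078152 m·rad


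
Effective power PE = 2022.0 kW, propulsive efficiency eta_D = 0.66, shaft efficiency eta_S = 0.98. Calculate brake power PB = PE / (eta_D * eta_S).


Formula: PB = PE / (eta_D * eta_S)
Step 1 — combined efficiency = eta_D * eta_S = 0.66 * 0.98 = 0.6468
Step 2 — PB = 2022.0 / 0.6468 ≈ 3126.2 kW (5 s.f.)

3126.2 kW


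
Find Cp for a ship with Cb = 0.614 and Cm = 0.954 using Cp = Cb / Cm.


Formula: Cp = Cb / Cm
Substituting: Cp = 0.614 / 0.954
Result: Cp ≈ 0.64361 (5 s.f.)

0.64361


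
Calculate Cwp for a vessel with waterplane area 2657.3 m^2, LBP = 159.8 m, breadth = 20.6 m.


Formula: Cwp = Aw / (L * B)
Step 1 — L * B = 159.8 * 20.6 = 3291.88 m^2
Step 2 — Cwp = 2657.3 / 3291.88 ≈ 0.80723 (5 s.f.)

0.80723


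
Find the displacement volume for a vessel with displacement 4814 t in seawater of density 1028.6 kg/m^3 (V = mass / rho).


Formula: V = mass / rho
Step 1 — convert tonnes to kg: 4814 t * 1000 = 4814000 kg
Step 2 — V = 4814000 / 1028.6 ≈ 4680.1 m^3 (5 s.f.)

4680.1 m^3


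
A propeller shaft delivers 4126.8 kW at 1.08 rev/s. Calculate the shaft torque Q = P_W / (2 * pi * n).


Formula: Q = P_W / (2 * pi * n)
Step 1 — P_W = 4126.8 kW * 1000 = 4126800.0 W
Step 2 — 2 * pi * n = 2 * pi * 1.08 = 6.78584
Step 3 — Q = 4126800.0 / 6.78584 ≈ 608150 N·m (5 s.f.)

608150 N·m


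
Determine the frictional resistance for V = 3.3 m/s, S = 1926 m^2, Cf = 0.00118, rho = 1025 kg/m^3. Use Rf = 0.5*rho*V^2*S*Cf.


Formula: Rf = 0.5 * rho * V^2 * S * Cf
Step 1 — V^2 = 3.3^2 = 10.89
Step 2 — 0.5 * rho * V^2 = 0.5 * 1025 * 10.89 = 5581.125
Step 3 — Rf = 5581.125 * 1926 * 0.00118 ≈ 12684 N (5 s.f.)

12684 N


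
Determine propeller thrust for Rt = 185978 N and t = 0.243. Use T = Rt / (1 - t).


Formula: T = Rt / (1 - t)
Step 1 — (1 - t) = 1 - 0.243 = 0.757
Step 2 — T = 185978 / 0.757 ≈ 245680 N (5 s.f.)

245680 N


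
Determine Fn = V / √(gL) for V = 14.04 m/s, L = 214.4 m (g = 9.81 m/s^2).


Formula: Fn = V / sqrt(g * L)
Step 1 — g * L = 9.81 * 214.4 = 2103.264
Step 2 — sqrt(g * L) = sqrt(2103.264) = 45.861356
Step 3 — Fn = 14.04 / 45.861356 ≈ 0.30614 (5 s.f.)

0.30614


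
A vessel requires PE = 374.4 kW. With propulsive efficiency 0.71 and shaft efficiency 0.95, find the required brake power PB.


Formula: PB = PE / (eta_D * eta_S)
Step 1 — combined efficiency = eta_D * eta_S = 0.71 * 0.95 = 0.6745
Step 2 — PB = 374.4 / 0.6745 ≈ 555.08 kW (5 s.f.)

555.08 kW


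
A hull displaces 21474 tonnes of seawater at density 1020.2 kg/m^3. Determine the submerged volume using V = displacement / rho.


Formula: V = mass / rho
Step 1 — convert tonnes to kg: 21474 t * 1000 = 21474000 kg
Step 2 — V = 21474000 / 1020.2 ≈ 21049 m^3 (5 s.f.)

21049 m^3


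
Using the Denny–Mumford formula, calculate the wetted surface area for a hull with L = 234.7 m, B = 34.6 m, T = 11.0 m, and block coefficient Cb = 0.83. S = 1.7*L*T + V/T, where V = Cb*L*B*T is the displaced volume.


Formula: S = 1.7*L*T + V/T with V = Cb*L*B*T, i.e. S = L * (1.7*T + Cb*B)
Step 1 — 1.7*T = 1.7 * 11.0 = 18.7 m
Step 2 — Cb*B = 0.83 * 34.6 = 28.718 m
Step 3 — 1.7*T + Cb*B = 18.7 + 28.718 = 47.418 m
Step 4 — S = 234.7 * 47.418 ≈ 11129 m^2 (5 s.f.)

11129 m^2


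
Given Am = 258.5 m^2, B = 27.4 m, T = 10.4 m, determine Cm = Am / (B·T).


Formula: Cm = Am / (B * T)
Step 1 — B * T = 27.4 * 10.4 = 284.96 m^2
Step 2 — Cm = 258.5 / 284.96 ≈ 0.90714 (5 s.f.)

0.90714


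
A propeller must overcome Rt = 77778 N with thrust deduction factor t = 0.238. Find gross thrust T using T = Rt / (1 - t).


Formula: T = Rt / (1 - t)
Step 1 — (1 - t) = 1 - 0.238 = 0.762
Step 2 — T = 77778 / 0.762 ≈ 102070 N (5 s.f.)

102070 N


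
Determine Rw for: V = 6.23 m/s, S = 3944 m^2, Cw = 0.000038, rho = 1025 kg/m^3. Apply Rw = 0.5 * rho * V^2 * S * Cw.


Formula: Rw = 0.5 * rho * V^2 * S * Cw
Step 1 — V^2 = 6.23^2 = 38.8129
Step 2 — 0.5 * rho * V^2 = 0.5 * 1025 * 38.8129 = 19891.61125
Step 3 — Rw = 19891.61125 * 3944 * 0.000038 ≈ 2981.2 N (5 s.f.)

2981.2 N


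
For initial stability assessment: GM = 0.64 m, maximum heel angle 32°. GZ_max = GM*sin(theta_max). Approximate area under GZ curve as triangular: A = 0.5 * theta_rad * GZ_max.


Formula: GZ_max = GM * sin(theta); Area = 0.5 * theta_rad * GZ_max
Step 1 — GZ_max = 0.64 * sin(32°) = 0.64 * 0.529919 = 0.339148 m
Step 2 — theta_rad = 32 * pi/180 = 0.558505 rad
Step 3 — Area = 0.5 * 0.558505 * 0.339148 ≈ 0.094708 m·rad (5 s.f.)

0.094708 m·rad


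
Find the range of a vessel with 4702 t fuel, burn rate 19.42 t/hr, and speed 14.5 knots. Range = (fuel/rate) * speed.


Formula: endurance = fuel / rate; range = endurance * speed
Step 1 — endurance = 4702 / 19.42 = 242.1215 hours
Step 2 — range = 242.1215 * 14.5 ≈ 3510.8 nautical miles (5 s.f.)

3510.8 NM


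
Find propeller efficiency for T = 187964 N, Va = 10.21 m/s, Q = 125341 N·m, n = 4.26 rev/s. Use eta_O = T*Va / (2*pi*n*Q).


Formula: eta = T * Va / (2 * pi * n * Q)
Step 1 — numerator = T * Va = 187964 * 10.21 = 1919112.44
Step 2 — 2 * pi * n = 2 * pi * 4.26 = 26.766369
Step 3 — denominator = 26.766369 * 125341 = 3354923.46
Step 4 — eta = 1919112.44 / 3354923.46 ≈ 0.57203 (5 s.f.)

0.57203


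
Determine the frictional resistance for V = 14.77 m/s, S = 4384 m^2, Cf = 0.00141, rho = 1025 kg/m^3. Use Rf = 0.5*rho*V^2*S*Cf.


Formula: Rf = 0.5 * rho * V^2 * S * Cf
Step 1 — V^2 = 14.77^2 = 218.1529
Step 2 — 0.5 * rho * V^2 = 0.5 * 1025 * 218.1529 = 111803.36125
Step 3 — Rf = 111803.36125 * 4384 * 0.00141 ≈ 691110 N (5 s.f.)

691110 N


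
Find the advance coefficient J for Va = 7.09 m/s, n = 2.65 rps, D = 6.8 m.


Formula: J = Va / (n * D)
Step 1 — n * D = 2.65 * 6.8 = 18.02
Step 2 — J = 7.09 / 18.02 ≈ 0.39345 (5 s.f.)

0.39345


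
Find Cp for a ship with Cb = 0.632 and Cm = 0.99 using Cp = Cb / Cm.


Formula: Cp = Cb / Cm
Substituting: Cp = 0.632 / 0.99
Result: Cp ≈ 0.63838 (5 s.f.)

0.63838


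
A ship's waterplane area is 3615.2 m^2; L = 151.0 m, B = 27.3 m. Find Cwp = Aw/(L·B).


Formula: Cwp = Aw / (L * B)
Step 1 — L * B = 151.0 * 27.3 = 4122.3 m^2
Step 2 — Cwp = 3615.2 / 4122.3 ≈ 0.87699 (5 s.f.)

0.87699


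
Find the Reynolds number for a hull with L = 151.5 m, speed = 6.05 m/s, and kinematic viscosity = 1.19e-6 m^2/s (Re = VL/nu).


Formula: Re = V * L / nu
Step 1 — V * L = 6.05 * 151.5 = 916.575 m^2/s
Step 2 — Re = 916.575 / 1.19e-6 = 7.70e+08

7.70e+08


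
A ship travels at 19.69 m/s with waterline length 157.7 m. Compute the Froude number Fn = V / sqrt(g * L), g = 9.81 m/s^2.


Formula: Fn = V / sqrt(g * L)
Step 1 — g * L = 9.81 * 157.7 = 1547.037
Step 2 — sqrt(g * L) = sqrt(1547.037) = 39.332391
Step 3 — Fn = 19.69 / 39.332391 ≈ 0.50061 (5 s.f.)

0.50061


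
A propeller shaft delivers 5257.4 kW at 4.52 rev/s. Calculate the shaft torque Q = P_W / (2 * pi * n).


Formula: Q = P_W / (2 * pi * n)
Step 1 — P_W = 5257.4 kW * 1000 = 5257400.0 W
Step 2 — 2 * pi * n = 2 * pi * 4.52 = 28.399998
Step 3 — Q = 5257400.0 / 28.399998 ≈ 185120 N·m (5 s.f.)

185120 N·m


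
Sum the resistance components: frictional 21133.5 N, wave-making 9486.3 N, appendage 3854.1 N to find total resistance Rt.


Formula: Rt = Rf + Rw + Ra
Substituting: Rt = 21133.5 + 9486.3 + 3854.1
Result: Rt = 34473.9 N

34473.9 N


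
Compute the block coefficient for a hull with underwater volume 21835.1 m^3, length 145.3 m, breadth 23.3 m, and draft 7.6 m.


Formula: Cb = V / (L * B * T)
Step 1 — L * B * T = 145.3 * 23.3 * 7.6 = 25729.724 m^3
Step 2 — Cb = 21835.1 / 25729.724 ≈ 0.84863 (5 s.f.)

0.84863


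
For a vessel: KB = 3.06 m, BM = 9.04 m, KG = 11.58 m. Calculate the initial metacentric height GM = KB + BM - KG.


Formula: GM = KB + BM - KG
Step 1 — KM = KB + BM = 3.06 + 9.04 = 12.1 m
Step 2 — GM = KM - KG = 12.1 - 11.58 = 0.52 m

0.52 m


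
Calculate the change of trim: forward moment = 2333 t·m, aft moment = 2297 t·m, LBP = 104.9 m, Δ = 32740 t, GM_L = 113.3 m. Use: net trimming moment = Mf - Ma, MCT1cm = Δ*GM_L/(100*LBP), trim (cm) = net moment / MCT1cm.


Formula: net trimming moment = Mf - Ma; MCT1cm = Δ*GM_L/(100*LBP); trim = net moment / MCT1cm
Step 1 — net trimming moment = 2333 - 2297 = 36 t·m
Step 2 — MCT1cm = 32740 * 113.3 / (100 * 104.9) = 353.617 t·m/cm
Step 3 — trim = 36 / 353.617 ≈ 0.10181 cm (5 s.f.)

0.10181 cm


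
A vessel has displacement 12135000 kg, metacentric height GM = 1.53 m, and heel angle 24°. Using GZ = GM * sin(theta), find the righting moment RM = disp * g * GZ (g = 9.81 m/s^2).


Formula: GZ = GM * sin(theta); RM = disp * g * GZ
Step 1 — GZ = 1.53 * sin(24°) = 1.53 * 0.406737 = 0.622308 m
Step 2 — RM = 12135000 * 9.81 * 0.622308 ≈ 74082000 N·m (5 s.f.)

74082000 N·m


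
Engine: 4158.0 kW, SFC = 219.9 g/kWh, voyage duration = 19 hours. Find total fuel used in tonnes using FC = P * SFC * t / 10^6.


Formula: FC (tonnes) = P * SFC * t / 1,000,000
Step 1 — P * SFC * t = 4158.0 * 219.9 * 19 = 17372539.8 g
Step 2 — FC (tonnes) = 17372539.8 / 1,000,000 ≈ 17.373 tonnes (5 s.f.)

17.373 tonnes


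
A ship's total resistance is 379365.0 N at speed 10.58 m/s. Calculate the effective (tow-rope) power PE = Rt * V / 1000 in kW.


Formula: PE = Rt * V / 1000 (kW)
Step 1 — PE (W) = 379365.0 * 10.58 = 4013681.7 W
Step 2 — PE (kW) = 4013681.7 / 1000 ≈ 4013.7 kW (5 s.f.)

4013.7 kW


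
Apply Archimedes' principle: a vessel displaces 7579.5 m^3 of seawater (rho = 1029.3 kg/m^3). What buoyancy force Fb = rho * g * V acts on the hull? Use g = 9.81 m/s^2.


Formula: Fb = rho * g * V
Substituting: Fb = 1029.3 * 9.81 * 7579.5
Intermediate: 1029.3 * 9.81 = 10097.433
Result: Fb = 10097.433 * 7579.5 ≈ 76533000 N (5 s.f.)

76533000 N


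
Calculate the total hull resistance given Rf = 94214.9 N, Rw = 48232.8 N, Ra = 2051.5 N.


Formula: Rt = Rf + Rw + Ra
Substituting: Rt = 94214.9 + 48232.8 + 2051.5
Result: Rt = 144499.2 N

144499.2 N


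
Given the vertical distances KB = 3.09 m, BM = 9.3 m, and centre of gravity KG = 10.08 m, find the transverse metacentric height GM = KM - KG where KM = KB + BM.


Formula: GM = KB + BM - KG
Step 1 — KM = KB + BM = 3.09 + 9.3 = 12.39 m
Step 2 — GM = KM - KG = 12.39 - 10.08 = 2.31 m

2.31 m


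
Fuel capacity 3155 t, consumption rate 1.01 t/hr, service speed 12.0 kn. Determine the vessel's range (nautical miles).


Formula: endurance = fuel / rate; range = endurance * speed
Step 1 — endurance = 3155 / 1.01 = 3123.7624 hours
Step 2 — range = 3123.7624 * 12.0 ≈ 37485 nautical miles (5 s.f.)

37485 NM


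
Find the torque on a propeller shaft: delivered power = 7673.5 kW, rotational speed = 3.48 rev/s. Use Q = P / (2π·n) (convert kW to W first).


Formula: Q = P_W / (2 * pi * n)
Step 1 — P_W = 7673.5 kW * 1000 = 7673500.0 W
Step 2 — 2 * pi * n = 2 * pi * 3.48 = 21.865485
Step 3 — Q = 7673500.0 / 21.865485 ≈ 350940 N·m (5 s.f.)

350940 N·m


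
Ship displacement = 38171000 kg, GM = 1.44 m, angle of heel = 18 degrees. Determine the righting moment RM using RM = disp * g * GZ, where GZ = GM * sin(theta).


Formula: GZ = GM * sin(theta); RM = disp * g * GZ
Step 1 — GZ = 1.44 * sin(18°) = 1.44 * 0.309017 = 0.444984 m
Step 2 — RM = 38171000 * 9.81 * 0.444984 ≈ 166630000 N·m (5 s.f.)

166630000 N·m


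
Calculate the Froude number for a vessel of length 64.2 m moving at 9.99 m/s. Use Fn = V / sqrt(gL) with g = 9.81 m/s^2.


Formula: Fn = V / sqrt(g * L)
Step 1 — g * L = 9.81 * 64.2 = 629.802
Step 2 — sqrt(g * L) = sqrt(629.802) = 25.095856
Step 3 — Fn = 9.99 / 25.095856 ≈ 0.39807 (5 s.f.)

0.39807


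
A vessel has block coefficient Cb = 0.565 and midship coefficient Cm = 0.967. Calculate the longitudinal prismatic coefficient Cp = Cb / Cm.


Formula: Cp = Cb / Cm
Substituting: Cp = 0.565 / 0.967
Result: Cp ≈ 0.58428 (5 s.f.)

0.58428


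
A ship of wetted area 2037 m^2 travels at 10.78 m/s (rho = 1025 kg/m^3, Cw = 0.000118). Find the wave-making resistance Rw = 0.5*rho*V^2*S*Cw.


Formula: Rw = 0.5 * rho * V^2 * S * Cw
Step 1 — V^2 = 10.78^2 = 116.2084
Step 2 — 0.5 * rho * V^2 = 0.5 * 1025 * 116.2084 = 59556.805
Step 3 — Rw = 59556.805 * 2037 * 0.000118 ≈ 14315 N (5 s.f.)

14315 N


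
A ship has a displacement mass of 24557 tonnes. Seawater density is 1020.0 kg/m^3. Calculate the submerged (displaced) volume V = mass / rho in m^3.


Formula: V = mass / rho
Step 1 — convert tonnes to kg: 24557 t * 1000 = 24557000 kg
Step 2 — V = 24557000 / 1020.0 ≈ 24075 m^3 (5 s.f.)

24075 m^3


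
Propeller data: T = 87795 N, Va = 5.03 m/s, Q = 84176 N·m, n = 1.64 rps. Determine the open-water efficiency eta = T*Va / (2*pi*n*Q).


Formula: eta = T * Va / (2 * pi * n * Q)
Step 1 — numerator = T * Va = 87795 * 5.03 = 441608.85
Step 2 — 2 * pi * n = 2 * pi * 1.64 = 10.304424
Step 3 — denominator = 10.304424 * 84176 = 867385.19
Step 4 — eta = 441608.85 / 867385.19 ≈ 0.50913 (5 s.f.)

0.50913


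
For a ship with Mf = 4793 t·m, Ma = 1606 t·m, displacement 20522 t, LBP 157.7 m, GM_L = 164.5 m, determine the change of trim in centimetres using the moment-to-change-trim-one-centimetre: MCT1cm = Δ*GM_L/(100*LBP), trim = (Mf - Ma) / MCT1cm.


Formula: net trimming moment = Mf - Ma; MCT1cm = Δ*GM_L/(100*LBP); trim = net moment / MCT1cm
Step 1 — net trimming moment = 4793 - 1606 = 3187 t·m
Step 2 — MCT1cm = 20522 * 164.5 / (100 * 157.7) = 214.0691 t·m/cm
Step 3 — trim = 3187 / 214.0691 ≈ 14.888 cm (5 s.f.)

14.888 cm


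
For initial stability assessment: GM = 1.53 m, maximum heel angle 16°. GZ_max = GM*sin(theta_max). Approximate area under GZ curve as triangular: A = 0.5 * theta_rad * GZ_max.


Formula: GZ_max = GM * sin(theta); Area = 0.5 * theta_rad * GZ_max
Step 1 — GZ_max = 1.53 * sin(16°) = 1.53 * 0.275637 = 0.421725 m
Step 2 — theta_rad = 16 * pi/180 = 0.279253 rad
Step 3 — Area = 0.5 * 0.279253 * 0.421725 ≈ 0.058884 m·rad (5 s.f.)

0.058884 m·rad


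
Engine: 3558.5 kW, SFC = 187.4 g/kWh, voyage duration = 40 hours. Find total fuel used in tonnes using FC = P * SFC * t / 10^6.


Formula: FC (tonnes) = P * SFC * t / 1,000,000
Step 1 — P * SFC * t = 3558.5 * 187.4 * 40 = 26674516.0 g
Step 2 — FC (tonnes) = 26674516.0 / 1,000,000 ≈ 26.675 tonnes (5 s.f.)

26.675 tonnes


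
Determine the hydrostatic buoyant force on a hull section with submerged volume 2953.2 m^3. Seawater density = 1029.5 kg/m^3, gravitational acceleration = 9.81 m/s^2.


Formula: Fb = rho * g * V
Substituting: Fb = 1029.5 * 9.81 * 2953.2
Intermediate: 1029.5 * 9.81 = 10099.395
Result: Fb = 10099.395 * 2953.2 ≈ 29826000 N (5 s.f.)

29826000 N


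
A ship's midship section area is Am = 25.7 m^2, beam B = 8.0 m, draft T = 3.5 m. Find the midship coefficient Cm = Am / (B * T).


Formula: Cm = Am / (B * T)
Step 1 — B * T = 8.0 * 3.5 = 28.0 m^2
Step 2 — Cm = 25.7 / 28.0 ≈ 0.91786 (5 s.f.)

0.91786


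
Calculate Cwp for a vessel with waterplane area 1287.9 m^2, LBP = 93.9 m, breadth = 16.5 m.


Formula: Cwp = Aw / (L * B)
Step 1 — L * B = 93.9 * 16.5 = 1549.35 m^2
Step 2 — Cwp = 1287.9 / 1549.35 ≈ 0.83125 (5 s.f.)

0.83125


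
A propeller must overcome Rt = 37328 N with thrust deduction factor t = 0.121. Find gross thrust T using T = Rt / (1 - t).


Formula: T = Rt / (1 - t)
Step 1 — (1 - t) = 1 - 0.121 = 0.879
Step 2 — T = 37328 / 0.879 ≈ 42466 N (5 s.f.)

42466 N


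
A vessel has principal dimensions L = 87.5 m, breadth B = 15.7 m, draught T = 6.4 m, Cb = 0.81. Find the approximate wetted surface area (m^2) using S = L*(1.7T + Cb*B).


Formula: S = 1.7*L*T + V/T with V = Cb*L*B*T, i.e. S = L * (1.7*T + Cb*B)
Step 1 — 1.7*T = 1.7 * 6.4 = 10.88 m
Step 2 — Cb*B = 0.81 * 15.7 = 12.717 m
Step 3 — 1.7*T + Cb*B = 10.88 + 12.717 = 23.597 m
Step 4 — S = 87.5 * 23.597 ≈ 2064.7 m^2 (5 s.f.)

2064.7 m^2


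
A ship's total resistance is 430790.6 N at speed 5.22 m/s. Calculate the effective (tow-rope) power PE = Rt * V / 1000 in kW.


Formula: PE = Rt * V / 1000 (kW)
Step 1 — PE (W) = 430790.6 * 5.22 = 2248726.932 W
Step 2 — PE (kW) = 2248726.932 / 1000 ≈ 2248.7 kW (5 s.f.)

2248.7 kW


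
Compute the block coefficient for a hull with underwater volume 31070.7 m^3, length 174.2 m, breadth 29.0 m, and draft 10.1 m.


Formula: Cb = V / (L * B * T)
Step 1 — L * B * T = 174.2 * 29.0 * 10.1 = 51023.18 m^3
Step 2 — Cb = 31070.7 / 51023.18 ≈ 0.60895 (5 s.f.)

0.60895


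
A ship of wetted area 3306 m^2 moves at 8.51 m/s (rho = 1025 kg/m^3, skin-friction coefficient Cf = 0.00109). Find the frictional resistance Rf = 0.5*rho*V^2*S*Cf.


Formula: Rf = 0.5 * rho * V^2 * S * Cf
Step 1 — V^2 = 8.51^2 = 72.4201
Step 2 — 0.5 * rho * V^2 = 0.5 * 1025 * 72.4201 = 37115.30125
Step 3 — Rf = 37115.30125 * 3306 * 0.00109 ≈ 133750 N (5 s.f.)

133750 N


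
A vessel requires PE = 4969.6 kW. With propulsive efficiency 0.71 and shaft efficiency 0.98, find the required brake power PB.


Formula: PB = PE / (eta_D * eta_S)
Step 1 — combined efficiency = eta_D * eta_S = 0.71 * 0.98 = 0.6958
Step 2 — PB = 4969.6 / 0.6958 ≈ 7142.3 kW (5 s.f.)

7142.3 kW


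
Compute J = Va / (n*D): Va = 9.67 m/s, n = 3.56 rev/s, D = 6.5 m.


Formula: J = Va / (n * D)
Step 1 — n * D = 3.56 * 6.5 = 23.14
Step 2 — J = 9.67 / 23.14 ≈ 0.41789 (5 s.f.)

0.41789


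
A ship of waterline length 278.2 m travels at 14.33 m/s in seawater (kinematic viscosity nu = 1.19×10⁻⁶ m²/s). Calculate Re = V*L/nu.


Formula: Re = V * L / nu
Step 1 — V * L = 14.33 * 278.2 = 3986.606 m^2/s
Step 2 — Re = 3986.606 / 1.19e-6 = 3.35e+09

3.35e+09


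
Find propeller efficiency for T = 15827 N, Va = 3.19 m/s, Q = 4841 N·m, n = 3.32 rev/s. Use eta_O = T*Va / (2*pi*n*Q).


Formula: eta = T * Va / (2 * pi * n * Q)
Step 1 — numerator = T * Va = 15827 * 3.19 = 50488.13
Step 2 — 2 * pi * n = 2 * pi * 3.32 = 20.860175
Step 3 — denominator = 20.860175 * 4841 = 100984.11
Step 4 — eta = 50488.13 / 100984.11 ≈ 0.49996 (5 s.f.)

0.49996


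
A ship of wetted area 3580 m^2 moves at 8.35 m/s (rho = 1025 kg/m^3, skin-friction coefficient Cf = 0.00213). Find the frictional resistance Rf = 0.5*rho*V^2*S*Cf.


Formula: Rf = 0.5 * rho * V^2 * S * Cf
Step 1 — V^2 = 8.35^2 = 69.7225
Step 2 — 0.5 * rho * V^2 = 0.5 * 1025 * 69.7225 = 35732.78125
Step 3 — Rf = 35732.78125 * 3580 * 0.00213 ≈ 272480 N (5 s.f.)

272480 N


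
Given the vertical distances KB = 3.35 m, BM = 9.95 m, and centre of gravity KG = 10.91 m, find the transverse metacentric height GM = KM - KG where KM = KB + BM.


Formula: GM = KB + BM - KG
Step 1 — KM = KB + BM = 3.35 + 9.95 = 13.3 m
Step 2 — GM = KM - KG = 13.3 - 10.91 = 2.39 m

2.39 m


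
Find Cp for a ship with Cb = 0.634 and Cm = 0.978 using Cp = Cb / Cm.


Formula: Cp = Cb / Cm
Substituting: Cp = 0.634 / 0.978
Result: Cp ≈ 0.64826 (5 s.f.)

0.64826


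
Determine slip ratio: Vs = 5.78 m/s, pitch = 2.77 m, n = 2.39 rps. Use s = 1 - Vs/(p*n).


Formula: s = 1 - Vs / (p * n)
Step 1 — p * n = 2.77 * 2.39 = 6.6203
Step 2 — Vs / (p*n) = 5.78 / 6.6203 = 0.873072 (6 d.p.)
Step 3 — s = 1 - 0.873072 = 0.126928

0.126928


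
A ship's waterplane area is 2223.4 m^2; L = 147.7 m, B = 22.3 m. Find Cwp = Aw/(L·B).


Formula: Cwp = Aw / (L * B)
Step 1 — L * B = 147.7 * 22.3 = 3293.71 m^2
Step 2 — Cwp = 2223.4 / 3293.71 ≈ 0.67504 (5 s.f.)

0.67504


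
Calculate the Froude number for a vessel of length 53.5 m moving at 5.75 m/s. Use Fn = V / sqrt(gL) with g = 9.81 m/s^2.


Formula: Fn = V / sqrt(g * L)
Step 1 — g * L = 9.81 * 53.5 = 524.835
Step 2 — sqrt(g * L) = sqrt(524.835) = 22.909278
Step 3 — Fn = 5.75 / 22.909278 ≈ 0.25099 (5 s.f.)

0.25099


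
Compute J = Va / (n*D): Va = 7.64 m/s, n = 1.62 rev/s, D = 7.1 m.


Formula: J = Va / (n * D)
Step 1 — n * D = 1.62 * 7.1 = 11.502
Step 2 — J = 7.64 / 11.502 ≈ 0.66423 (5 s.f.)

0.66423


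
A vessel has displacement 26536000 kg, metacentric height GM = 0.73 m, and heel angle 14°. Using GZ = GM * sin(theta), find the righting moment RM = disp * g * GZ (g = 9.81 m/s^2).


Formula: GZ = GM * sin(theta); RM = disp * g * GZ
Step 1 — GZ = 0.73 * sin(14°) = 0.73 * 0.241922 = 0.176603 m
Step 2 — RM = 26536000 * 9.81 * 0.176603 ≈ 45973000 N·m (5 s.f.)

45973000 N·m


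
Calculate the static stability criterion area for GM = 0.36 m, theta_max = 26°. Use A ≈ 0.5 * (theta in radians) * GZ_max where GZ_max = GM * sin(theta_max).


Formula: GZ_max = GM * sin(theta); Area = 0.5 * theta_rad * GZ_max
Step 1 — GZ_max = 0.36 * sin(26°) = 0.36 * 0.438371 = 0.157814 m
Step 2 — theta_rad = 26 * pi/180 = 0.453786 rad
Step 3 — Area = 0.5 * 0.453786 * 0.157814 ≈ 0.035807 m·rad (5 s.f.)

0.035807 m·rad


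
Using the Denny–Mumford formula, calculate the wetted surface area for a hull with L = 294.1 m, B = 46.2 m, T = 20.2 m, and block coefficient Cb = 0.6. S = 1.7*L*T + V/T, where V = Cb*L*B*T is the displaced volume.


Formula: S = 1.7*L*T + V/T with V = Cb*L*B*T, i.e. S = L * (1.7*T + Cb*B)
Step 1 — 1.7*T = 1.7 * 20.2 = 34.34 m
Step 2 — Cb*B = 0.6 * 46.2 = 27.72 m
Step 3 — 1.7*T + Cb*B = 34.34 + 27.72 = 62.06 m
Step 4 — S = 294.1 * 62.06 ≈ 18252 m^2 (5 s.f.)

18252 m^2


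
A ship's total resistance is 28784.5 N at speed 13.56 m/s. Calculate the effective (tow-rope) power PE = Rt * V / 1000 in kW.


Formula: PE = Rt * V / 1000 (kW)
Step 1 — PE (W) = 28784.5 * 13.56 = 390317.82 W
Step 2 — PE (kW) = 390317.82 / 1000 ≈ 390.32 kW (5 s.f.)

390.32 kW
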